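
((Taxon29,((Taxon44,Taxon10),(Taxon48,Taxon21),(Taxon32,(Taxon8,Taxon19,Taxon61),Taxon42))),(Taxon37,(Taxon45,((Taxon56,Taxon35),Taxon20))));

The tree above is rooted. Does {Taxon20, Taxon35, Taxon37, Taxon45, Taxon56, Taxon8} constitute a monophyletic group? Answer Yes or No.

No

The MRCA of the listed taxa is the root, so the smallest clade containing them is the whole tree.
That clade also contains Taxon10, Taxon19, Taxon21, Taxon29, Taxon32, Taxon42, Taxon44, Taxon48, Taxon61, which are not in the proposed group, so the group is not monophyletic.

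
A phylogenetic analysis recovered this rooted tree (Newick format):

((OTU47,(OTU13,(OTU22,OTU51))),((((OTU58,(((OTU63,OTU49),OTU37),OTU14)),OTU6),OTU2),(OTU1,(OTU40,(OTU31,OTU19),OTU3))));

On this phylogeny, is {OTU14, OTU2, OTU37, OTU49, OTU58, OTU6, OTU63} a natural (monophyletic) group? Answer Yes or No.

The most recent common ancestor of these taxa subtends (((OTU58,(((OTU63,OTU49),OTU37),OTU14)),OTU6),OTU2).
That clade has exactly 7 tips — every listed taxon and nothing else — so the group is monophyletic.

Yes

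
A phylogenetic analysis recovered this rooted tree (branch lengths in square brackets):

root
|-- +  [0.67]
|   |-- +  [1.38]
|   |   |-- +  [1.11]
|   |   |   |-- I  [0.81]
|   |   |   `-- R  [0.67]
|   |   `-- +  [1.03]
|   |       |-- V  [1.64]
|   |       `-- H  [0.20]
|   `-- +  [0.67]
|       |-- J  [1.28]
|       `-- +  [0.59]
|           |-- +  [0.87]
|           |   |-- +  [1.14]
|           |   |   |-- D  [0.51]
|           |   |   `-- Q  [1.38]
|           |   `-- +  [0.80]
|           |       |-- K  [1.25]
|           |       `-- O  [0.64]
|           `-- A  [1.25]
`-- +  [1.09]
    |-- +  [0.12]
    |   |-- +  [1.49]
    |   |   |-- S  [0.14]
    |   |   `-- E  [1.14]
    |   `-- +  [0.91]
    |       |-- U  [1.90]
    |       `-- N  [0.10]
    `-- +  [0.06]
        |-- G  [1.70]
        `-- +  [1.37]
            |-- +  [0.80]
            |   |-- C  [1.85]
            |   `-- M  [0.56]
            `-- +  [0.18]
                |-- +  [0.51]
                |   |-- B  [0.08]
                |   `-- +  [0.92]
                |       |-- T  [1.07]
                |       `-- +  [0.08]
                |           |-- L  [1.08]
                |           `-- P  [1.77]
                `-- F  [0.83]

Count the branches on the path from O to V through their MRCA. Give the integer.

8

The MRCA of O and V is the node subtending (((I,R),(V,H)),(J,(((D,Q),(K,O)),A))).
From O up to that node: 5 branches. From V up to the same node: 3 branches. Total: 5 + 3 = 8.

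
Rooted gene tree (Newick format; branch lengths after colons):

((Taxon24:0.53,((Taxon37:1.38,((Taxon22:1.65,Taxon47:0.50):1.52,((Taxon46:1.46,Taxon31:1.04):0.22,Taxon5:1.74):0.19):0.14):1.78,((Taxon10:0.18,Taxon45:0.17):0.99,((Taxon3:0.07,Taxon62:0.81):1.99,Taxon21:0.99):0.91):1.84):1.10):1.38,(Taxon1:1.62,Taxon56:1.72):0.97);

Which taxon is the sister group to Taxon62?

Taxon3

Taxon62 attaches to the tree at the node subtending (Taxon3,Taxon62).
The other lineage descending from that same node — the sister group — is the single tip Taxon3.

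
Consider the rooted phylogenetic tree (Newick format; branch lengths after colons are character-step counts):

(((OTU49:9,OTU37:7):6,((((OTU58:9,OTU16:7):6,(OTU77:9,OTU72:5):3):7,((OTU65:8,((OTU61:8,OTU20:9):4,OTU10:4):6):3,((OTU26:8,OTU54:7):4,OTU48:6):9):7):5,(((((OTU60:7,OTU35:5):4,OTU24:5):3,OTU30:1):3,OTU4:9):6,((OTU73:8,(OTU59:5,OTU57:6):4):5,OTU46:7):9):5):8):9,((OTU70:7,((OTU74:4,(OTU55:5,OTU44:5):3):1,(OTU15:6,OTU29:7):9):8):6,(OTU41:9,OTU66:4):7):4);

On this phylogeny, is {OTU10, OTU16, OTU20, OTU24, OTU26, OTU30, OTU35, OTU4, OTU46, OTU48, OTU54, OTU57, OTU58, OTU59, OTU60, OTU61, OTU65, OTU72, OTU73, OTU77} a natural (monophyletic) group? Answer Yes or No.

The most recent common ancestor of these taxa subtends ((((OTU58,OTU16),(OTU77,OTU72)),((OTU65,((OTU61,OTU20),OTU10)),((OTU26,OTU54),OTU48))),(((((OTU60,OTU35),OTU24),OTU30),OTU4),((OTU73,(OTU59,OTU57)),OTU46))).
That clade has exactly 20 tips — every listed taxon and nothing else — so the group is monophyletic.

Yes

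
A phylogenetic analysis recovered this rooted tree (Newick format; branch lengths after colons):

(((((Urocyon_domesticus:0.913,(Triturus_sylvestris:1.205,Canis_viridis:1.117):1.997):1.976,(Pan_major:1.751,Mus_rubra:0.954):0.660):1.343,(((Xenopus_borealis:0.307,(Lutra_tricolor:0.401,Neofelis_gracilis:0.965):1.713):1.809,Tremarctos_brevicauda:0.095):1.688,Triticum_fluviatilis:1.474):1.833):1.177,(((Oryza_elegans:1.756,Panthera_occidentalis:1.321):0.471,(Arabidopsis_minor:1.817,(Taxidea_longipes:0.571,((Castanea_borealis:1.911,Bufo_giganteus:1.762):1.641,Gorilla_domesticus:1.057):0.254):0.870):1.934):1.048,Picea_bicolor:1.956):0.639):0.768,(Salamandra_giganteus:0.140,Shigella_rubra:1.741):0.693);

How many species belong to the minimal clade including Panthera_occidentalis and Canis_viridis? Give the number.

18

The MRCA of Panthera_occidentalis and Canis_viridis is the node subtending ((((Urocyon_domesticus,(Triturus_sylvestris,Canis_viridis)),(Pan_major,Mus_rubra)),(((Xenopus_borealis,(Lutra_tricolor,Neofelis_gracilis)),Tremarctos_brevicauda),Triticum_fluviatilis)),(((Oryza_elegans,Panthera_occidentalis),(Arabidopsis_minor,(Taxidea_longipes,((Castanea_borealis,Bufo_giganteus),Gorilla_domesticus)))),Picea_bicolor)).
That clade contains 18 terminal taxa: Arabidopsis_minor, Bufo_giganteus, Canis_viridis, Castanea_borealis, Gorilla_domesticus, Lutra_tricolor, Mus_rubra, Neofelis_gracilis, Oryza_elegans, Pan_major, Panthera_occidentalis, Picea_bicolor, Taxidea_longipes, Tremarctos_brevicauda, Triticum_fluviatilis, Triturus_sylvestris, Urocyon_domesticus, Xenopus_borealis.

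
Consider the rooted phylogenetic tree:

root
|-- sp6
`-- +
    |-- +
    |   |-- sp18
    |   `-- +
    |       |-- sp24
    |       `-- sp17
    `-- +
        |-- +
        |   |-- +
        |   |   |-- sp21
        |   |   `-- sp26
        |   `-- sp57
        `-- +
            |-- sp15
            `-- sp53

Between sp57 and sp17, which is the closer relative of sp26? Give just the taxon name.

sp57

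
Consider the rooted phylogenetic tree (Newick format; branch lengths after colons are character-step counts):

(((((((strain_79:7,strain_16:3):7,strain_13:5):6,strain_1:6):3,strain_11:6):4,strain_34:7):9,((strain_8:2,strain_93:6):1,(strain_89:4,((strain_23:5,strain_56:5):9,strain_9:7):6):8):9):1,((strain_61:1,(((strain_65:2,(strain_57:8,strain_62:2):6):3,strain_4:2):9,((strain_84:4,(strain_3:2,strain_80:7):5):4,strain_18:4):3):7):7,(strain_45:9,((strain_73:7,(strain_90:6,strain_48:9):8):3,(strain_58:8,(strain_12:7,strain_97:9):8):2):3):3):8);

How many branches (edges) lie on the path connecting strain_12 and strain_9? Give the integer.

11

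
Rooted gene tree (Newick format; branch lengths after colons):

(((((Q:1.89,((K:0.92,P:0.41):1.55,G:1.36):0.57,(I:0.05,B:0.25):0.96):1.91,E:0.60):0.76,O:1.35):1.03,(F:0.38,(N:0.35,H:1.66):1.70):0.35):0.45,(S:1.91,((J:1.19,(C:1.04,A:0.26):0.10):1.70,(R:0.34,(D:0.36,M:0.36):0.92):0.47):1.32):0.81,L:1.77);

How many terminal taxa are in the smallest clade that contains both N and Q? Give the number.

The MRCA of N and Q is the node subtending ((((Q,((K,P),G),(I,B)),E),O),(F,(N,H))).
That clade contains 11 terminal taxa: B, E, F, G, H, I, K, N, O, P, Q.

11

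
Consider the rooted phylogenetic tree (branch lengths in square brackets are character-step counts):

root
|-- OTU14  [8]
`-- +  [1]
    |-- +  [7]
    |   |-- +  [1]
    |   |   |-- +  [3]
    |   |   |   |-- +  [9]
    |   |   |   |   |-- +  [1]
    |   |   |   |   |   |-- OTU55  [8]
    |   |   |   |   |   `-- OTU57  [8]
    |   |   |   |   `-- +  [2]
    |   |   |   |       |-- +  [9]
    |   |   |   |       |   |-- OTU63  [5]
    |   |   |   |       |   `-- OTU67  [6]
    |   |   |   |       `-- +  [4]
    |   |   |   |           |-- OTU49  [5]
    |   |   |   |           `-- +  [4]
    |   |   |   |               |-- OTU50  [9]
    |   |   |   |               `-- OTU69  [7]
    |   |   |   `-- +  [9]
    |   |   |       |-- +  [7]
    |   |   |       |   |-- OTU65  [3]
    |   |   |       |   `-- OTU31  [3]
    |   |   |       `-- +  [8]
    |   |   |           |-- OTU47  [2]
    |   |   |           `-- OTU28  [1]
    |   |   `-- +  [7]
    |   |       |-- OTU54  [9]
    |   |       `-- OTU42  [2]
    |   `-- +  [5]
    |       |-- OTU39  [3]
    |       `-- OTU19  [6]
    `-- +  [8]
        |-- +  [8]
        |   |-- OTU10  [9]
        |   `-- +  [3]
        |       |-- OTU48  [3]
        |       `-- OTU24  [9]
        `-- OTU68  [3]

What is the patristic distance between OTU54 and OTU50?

The path runs OTU54 → … → MRCA → … → OTU50; the MRCA is the node subtending ((((OTU55,OTU57),((OTU63,OTU67),(OTU49,(OTU50,OTU69)))),((OTU65,OTU31),(OTU47,OTU28))),(OTU54,OTU42)).
Branch lengths along that path: 9 + 7 + 3 + 9 + 2 + 4 + 4 + 9 = 47.

47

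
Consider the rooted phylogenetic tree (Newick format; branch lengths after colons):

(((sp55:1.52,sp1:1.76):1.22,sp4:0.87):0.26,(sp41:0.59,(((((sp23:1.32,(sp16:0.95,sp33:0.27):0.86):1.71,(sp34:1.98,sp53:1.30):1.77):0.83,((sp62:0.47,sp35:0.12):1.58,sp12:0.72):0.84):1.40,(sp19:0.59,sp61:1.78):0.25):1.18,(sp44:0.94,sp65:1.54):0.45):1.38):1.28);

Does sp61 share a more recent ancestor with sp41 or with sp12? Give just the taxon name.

sp12

The MRCA of sp61 and sp12 subtends ((((sp23,(sp16,sp33)),(sp34,sp53)),((sp62,sp35),sp12)),(sp19,sp61)) (10 taxa).
The MRCA of sp61 and sp41 subtends (sp41,(((((sp23,(sp16,sp33)),(sp34,sp53)),((sp62,sp35),sp12)),(sp19,sp61)),(sp44,sp65))) (13 taxa).
The first is nested inside the second, so sp61 shares a more recent common ancestor with sp12.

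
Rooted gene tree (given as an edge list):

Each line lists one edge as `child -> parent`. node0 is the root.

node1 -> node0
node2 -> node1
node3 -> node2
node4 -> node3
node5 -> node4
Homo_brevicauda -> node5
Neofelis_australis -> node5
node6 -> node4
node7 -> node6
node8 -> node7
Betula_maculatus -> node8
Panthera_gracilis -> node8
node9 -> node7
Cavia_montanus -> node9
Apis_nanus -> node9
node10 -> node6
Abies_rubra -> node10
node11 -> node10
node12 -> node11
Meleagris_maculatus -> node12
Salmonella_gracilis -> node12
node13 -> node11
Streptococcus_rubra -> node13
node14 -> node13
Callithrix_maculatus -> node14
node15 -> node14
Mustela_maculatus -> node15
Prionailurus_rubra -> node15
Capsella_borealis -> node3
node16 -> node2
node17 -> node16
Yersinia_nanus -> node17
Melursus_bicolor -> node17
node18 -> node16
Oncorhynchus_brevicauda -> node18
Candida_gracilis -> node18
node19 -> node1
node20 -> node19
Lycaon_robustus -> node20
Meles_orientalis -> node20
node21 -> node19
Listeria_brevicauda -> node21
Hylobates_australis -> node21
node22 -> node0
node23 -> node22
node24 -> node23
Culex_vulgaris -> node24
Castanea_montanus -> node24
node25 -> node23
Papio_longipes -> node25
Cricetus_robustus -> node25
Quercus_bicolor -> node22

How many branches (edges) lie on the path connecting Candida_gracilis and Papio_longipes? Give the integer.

9

The MRCA of Candida_gracilis and Papio_longipes is the root of the tree.
From Candida_gracilis up to that node: 5 branches. From Papio_longipes up to the same node: 4 branches. Total: 5 + 4 = 9.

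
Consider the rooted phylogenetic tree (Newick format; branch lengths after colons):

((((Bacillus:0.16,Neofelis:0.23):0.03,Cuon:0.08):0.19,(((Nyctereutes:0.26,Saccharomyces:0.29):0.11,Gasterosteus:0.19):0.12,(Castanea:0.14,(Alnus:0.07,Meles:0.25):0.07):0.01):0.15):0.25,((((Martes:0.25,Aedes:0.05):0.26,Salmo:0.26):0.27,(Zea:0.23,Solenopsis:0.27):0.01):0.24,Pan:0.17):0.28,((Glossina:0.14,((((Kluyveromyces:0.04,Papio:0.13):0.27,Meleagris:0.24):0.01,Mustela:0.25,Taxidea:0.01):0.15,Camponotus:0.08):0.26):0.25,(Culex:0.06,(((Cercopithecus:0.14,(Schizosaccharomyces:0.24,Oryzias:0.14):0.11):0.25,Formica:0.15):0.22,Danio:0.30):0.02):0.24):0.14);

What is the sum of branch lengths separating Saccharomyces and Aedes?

The path runs Saccharomyces → … → MRCA → … → Aedes; the MRCA is the root of the tree.
Branch lengths along that path: 0.29 + 0.11 + 0.12 + 0.15 + 0.25 + 0.28 + 0.24 + 0.27 + 0.26 + 0.05 = 2.02.

2.02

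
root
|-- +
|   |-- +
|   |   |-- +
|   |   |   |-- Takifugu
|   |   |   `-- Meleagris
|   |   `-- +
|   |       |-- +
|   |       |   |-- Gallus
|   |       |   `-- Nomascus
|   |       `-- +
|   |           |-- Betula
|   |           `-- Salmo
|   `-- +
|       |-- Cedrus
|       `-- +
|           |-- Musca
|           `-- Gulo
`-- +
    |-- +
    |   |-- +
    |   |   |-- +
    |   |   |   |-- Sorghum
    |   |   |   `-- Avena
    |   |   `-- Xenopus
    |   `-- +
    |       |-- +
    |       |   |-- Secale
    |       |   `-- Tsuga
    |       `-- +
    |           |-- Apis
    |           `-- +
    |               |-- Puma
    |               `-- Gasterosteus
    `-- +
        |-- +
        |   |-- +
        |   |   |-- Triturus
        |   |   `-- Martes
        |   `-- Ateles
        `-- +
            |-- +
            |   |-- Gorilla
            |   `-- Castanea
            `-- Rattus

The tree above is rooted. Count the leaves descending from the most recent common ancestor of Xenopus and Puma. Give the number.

The MRCA of Xenopus and Puma is the node subtending (((Sorghum,Avena),Xenopus),((Secale,Tsuga),(Apis,(Puma,Gasterosteus)))).
That clade contains 8 terminal taxa: Apis, Avena, Gasterosteus, Puma, Secale, Sorghum, Tsuga, Xenopus.

8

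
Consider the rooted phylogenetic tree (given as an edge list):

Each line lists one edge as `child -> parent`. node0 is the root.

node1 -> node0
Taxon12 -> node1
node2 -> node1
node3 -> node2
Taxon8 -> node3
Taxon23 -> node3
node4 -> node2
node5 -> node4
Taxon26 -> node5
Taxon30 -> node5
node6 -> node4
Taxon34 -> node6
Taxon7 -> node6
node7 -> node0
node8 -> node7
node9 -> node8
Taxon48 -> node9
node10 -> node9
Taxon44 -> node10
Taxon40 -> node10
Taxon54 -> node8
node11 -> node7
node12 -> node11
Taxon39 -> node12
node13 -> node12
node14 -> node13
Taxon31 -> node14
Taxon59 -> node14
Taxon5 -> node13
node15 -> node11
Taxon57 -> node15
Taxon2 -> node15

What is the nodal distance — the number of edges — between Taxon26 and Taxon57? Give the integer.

9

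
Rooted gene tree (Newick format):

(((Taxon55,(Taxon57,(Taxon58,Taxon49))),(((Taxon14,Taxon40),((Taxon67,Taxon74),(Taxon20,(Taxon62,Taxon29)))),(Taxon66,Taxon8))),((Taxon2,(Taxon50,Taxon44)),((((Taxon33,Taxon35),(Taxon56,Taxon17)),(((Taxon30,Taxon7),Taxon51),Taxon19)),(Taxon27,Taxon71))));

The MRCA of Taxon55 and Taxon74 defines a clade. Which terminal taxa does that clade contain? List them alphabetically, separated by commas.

Taxon14, Taxon20, Taxon29, Taxon40, Taxon49, Taxon55, Taxon57, Taxon58, Taxon62, Taxon66, Taxon67, Taxon74, Taxon8

Tracing Taxon55: it sits inside (Taxon55,(Taxon57,(Taxon58,Taxon49))).
Tracing Taxon74: it sits inside (Taxon67,Taxon74).
The smallest clade enclosing both is ((Taxon55,(Taxon57,(Taxon58,Taxon49))),(((Taxon14,Taxon40),((Taxon67,Taxon74),(Taxon20,(Taxon62,Taxon29)))),(Taxon66,Taxon8))); the answer is its 13 terminal taxa in alphabetical order.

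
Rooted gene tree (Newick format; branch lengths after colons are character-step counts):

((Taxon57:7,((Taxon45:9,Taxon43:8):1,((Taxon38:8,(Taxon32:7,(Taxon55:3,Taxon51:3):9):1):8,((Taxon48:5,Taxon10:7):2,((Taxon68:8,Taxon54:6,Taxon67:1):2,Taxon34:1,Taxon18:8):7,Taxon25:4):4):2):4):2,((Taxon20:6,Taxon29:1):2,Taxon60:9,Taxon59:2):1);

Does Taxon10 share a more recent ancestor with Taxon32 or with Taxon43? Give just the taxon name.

Taxon32

The MRCA of Taxon10 and Taxon32 subtends ((Taxon38,(Taxon32,(Taxon55,Taxon51))),((Taxon48,Taxon10),((Taxon68,Taxon54,Taxon67),Taxon34,Taxon18),Taxon25)) (12 taxa).
The MRCA of Taxon10 and Taxon43 subtends ((Taxon45,Taxon43),((Taxon38,(Taxon32,(Taxon55,Taxon51))),((Taxon48,Taxon10),((Taxon68,Taxon54,Taxon67),Taxon34,Taxon18),Taxon25))) (14 taxa).
The first is nested inside the second, so Taxon10 shares a more recent common ancestor with Taxon32.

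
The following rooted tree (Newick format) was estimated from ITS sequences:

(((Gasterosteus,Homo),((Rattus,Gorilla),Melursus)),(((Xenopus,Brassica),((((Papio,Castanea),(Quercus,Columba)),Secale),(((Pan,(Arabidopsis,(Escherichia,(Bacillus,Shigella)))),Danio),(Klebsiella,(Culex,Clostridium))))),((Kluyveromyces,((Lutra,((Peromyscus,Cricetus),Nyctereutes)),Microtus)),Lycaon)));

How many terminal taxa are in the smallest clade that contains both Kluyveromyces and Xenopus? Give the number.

The MRCA of Kluyveromyces and Xenopus is the node subtending (((Xenopus,Brassica),((((Papio,Castanea),(Quercus,Columba)),Secale),(((Pan,(Arabidopsis,(Escherichia,(Bacillus,Shigella)))),Danio),(Klebsiella,(Culex,Clostridium))))),((Kluyveromyces,((Lutra,((Peromyscus,Cricetus),Nyctereutes)),Microtus)),Lycaon)).
That clade contains 23 terminal taxa: Arabidopsis, Bacillus, Brassica, Castanea, Clostridium, Columba, Cricetus, Culex, Danio, Escherichia, Klebsiella, Kluyveromyces, Lutra, Lycaon, Microtus, Nyctereutes, Pan, Papio, Peromyscus, Quercus, Secale, Shigella, Xenopus.

23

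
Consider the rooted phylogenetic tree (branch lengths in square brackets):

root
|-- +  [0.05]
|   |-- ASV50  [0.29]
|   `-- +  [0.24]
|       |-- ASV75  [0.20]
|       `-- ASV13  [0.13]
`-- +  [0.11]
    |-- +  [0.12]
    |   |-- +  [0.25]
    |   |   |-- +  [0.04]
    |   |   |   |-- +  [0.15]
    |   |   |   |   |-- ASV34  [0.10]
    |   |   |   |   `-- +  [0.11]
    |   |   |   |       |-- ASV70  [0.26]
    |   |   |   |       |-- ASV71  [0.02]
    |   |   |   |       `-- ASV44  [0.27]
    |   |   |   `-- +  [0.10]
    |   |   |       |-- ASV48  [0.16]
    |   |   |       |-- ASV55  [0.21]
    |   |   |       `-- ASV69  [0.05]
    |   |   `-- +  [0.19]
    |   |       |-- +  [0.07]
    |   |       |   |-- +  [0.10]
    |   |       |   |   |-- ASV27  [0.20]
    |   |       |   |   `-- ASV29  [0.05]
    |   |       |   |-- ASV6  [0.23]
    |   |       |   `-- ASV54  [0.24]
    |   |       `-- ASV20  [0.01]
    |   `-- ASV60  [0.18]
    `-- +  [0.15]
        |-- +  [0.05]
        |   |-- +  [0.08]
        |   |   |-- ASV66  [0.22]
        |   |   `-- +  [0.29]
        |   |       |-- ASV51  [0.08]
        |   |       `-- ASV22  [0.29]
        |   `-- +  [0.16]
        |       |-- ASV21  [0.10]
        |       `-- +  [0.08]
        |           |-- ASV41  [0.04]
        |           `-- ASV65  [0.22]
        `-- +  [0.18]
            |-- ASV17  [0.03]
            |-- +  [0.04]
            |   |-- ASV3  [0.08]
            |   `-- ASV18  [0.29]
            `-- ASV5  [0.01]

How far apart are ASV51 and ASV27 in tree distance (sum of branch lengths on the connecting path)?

The path runs ASV51 → … → MRCA → … → ASV27; the MRCA is the node subtending (((((ASV34,(ASV70,ASV71,ASV44)),(ASV48,ASV55,ASV69)),(((ASV27,ASV29),ASV6,ASV54),ASV20)),ASV60),(((ASV66,(ASV51,ASV22)),(ASV21,(ASV41,ASV65))),(ASV17,(ASV3,ASV18),ASV5))).
Branch lengths along that path: 0.08 + 0.29 + 0.08 + 0.05 + 0.15 + 0.12 + 0.25 + 0.19 + 0.07 + 0.10 + 0.20 = 1.58.

1.58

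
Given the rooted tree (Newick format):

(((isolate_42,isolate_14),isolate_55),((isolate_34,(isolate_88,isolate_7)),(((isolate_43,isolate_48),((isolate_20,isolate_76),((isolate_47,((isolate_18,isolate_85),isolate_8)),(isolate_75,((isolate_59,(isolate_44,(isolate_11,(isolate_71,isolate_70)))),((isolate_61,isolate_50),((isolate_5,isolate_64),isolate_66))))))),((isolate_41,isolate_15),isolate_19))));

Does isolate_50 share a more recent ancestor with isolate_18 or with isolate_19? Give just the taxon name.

isolate_18

The MRCA of isolate_50 and isolate_18 subtends ((isolate_47,((isolate_18,isolate_85),isolate_8)),(isolate_75,((isolate_59,(isolate_44,(isolate_11,(isolate_71,isolate_70)))),((isolate_61,isolate_50),((isolate_5,isolate_64),isolate_66))))) (15 taxa).
The MRCA of isolate_50 and isolate_19 subtends (((isolate_43,isolate_48),((isolate_20,isolate_76),((isolate_47,((isolate_18,isolate_85),isolate_8)),(isolate_75,((isolate_59,(isolate_44,(isolate_11,(isolate_71,isolate_70)))),((isolate_61,isolate_50),((isolate_5,isolate_64),isolate_66))))))),((isolate_41,isolate_15),isolate_19)) (22 taxa).
The first is nested inside the second, so isolate_50 shares a more recent common ancestor with isolate_18.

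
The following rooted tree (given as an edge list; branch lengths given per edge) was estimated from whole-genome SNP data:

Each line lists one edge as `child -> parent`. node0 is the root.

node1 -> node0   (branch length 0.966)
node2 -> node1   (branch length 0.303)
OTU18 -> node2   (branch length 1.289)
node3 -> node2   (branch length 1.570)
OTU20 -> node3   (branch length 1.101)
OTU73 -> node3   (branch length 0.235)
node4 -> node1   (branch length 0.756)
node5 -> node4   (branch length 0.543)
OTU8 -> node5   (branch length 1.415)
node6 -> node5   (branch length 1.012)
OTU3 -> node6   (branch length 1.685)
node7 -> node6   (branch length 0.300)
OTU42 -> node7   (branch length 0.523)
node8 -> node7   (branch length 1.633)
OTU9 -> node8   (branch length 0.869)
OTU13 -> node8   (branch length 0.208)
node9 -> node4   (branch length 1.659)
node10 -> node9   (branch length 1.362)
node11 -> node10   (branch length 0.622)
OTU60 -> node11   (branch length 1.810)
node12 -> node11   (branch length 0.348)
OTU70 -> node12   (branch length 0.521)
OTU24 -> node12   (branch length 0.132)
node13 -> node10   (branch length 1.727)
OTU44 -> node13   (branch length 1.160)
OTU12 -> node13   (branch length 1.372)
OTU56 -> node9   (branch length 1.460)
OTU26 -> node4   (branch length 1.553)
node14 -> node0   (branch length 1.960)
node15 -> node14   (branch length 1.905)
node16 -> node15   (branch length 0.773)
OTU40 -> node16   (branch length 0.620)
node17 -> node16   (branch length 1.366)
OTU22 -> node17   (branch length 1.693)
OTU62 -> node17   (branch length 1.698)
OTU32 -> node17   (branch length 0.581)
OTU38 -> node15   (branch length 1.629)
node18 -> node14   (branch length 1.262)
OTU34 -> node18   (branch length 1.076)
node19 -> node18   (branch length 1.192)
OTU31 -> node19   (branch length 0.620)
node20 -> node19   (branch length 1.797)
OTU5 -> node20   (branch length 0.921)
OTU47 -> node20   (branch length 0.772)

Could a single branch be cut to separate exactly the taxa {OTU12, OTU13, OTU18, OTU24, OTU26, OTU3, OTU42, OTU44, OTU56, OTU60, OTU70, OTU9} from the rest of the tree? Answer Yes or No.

No

The MRCA of the listed taxa subtends ((OTU18,(OTU20,OTU73)),((OTU8,(OTU3,(OTU42,(OTU9,OTU13)))),(((OTU60,(OTU70,OTU24)),(OTU44,OTU12)),OTU56),OTU26)).
That clade also contains OTU20, OTU73, OTU8, which are not in the proposed group, so the group is not monophyletic.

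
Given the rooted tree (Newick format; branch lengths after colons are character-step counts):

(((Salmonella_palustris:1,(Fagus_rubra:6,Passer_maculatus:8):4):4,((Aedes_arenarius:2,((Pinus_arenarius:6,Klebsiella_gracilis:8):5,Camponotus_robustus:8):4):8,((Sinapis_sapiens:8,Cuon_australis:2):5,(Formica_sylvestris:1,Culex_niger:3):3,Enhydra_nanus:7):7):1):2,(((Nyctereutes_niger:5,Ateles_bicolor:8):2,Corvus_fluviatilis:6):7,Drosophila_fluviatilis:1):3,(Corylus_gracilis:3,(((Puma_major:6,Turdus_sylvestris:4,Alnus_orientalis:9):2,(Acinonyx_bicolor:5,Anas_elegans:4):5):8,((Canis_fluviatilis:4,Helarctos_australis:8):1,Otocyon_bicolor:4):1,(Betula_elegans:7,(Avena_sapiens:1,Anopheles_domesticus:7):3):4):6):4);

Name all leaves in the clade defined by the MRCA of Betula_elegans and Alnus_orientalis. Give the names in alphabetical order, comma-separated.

Acinonyx_bicolor, Alnus_orientalis, Anas_elegans, Anopheles_domesticus, Avena_sapiens, Betula_elegans, Canis_fluviatilis, Helarctos_australis, Otocyon_bicolor, Puma_major, Turdus_sylvestris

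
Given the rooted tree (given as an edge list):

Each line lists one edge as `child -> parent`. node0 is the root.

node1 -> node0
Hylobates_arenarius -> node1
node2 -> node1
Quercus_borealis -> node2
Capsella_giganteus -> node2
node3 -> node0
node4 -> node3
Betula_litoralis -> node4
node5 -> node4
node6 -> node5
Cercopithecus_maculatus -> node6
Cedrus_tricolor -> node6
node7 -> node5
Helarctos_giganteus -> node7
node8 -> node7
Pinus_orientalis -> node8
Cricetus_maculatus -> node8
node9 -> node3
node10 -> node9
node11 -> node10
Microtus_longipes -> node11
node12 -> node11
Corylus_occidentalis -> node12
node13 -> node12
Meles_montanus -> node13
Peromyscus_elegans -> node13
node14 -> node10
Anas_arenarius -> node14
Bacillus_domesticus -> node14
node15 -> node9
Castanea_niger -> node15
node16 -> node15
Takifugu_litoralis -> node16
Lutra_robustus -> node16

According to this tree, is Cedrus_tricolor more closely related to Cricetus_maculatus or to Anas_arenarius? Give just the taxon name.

Cricetus_maculatus

The MRCA of Cedrus_tricolor and Cricetus_maculatus subtends ((Cercopithecus_maculatus,Cedrus_tricolor),(Helarctos_giganteus,(Pinus_orientalis,Cricetus_maculatus))) (5 taxa).
The MRCA of Cedrus_tricolor and Anas_arenarius subtends ((Betula_litoralis,((Cercopithecus_maculatus,Cedrus_tricolor),(Helarctos_giganteus,(Pinus_orientalis,Cricetus_maculatus)))),(((Microtus_longipes,(Corylus_occidentalis,(Meles_montanus,Peromyscus_elegans))),(Anas_arenarius,Bacillus_domesticus)),(Castanea_niger,(Takifugu_litoralis,Lutra_robustus)))) (15 taxa).
The first is nested inside the second, so Cedrus_tricolor shares a more recent common ancestor with Cricetus_maculatus.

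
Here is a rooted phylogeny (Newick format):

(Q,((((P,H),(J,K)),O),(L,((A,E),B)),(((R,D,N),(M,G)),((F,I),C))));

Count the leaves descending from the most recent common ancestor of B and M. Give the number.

17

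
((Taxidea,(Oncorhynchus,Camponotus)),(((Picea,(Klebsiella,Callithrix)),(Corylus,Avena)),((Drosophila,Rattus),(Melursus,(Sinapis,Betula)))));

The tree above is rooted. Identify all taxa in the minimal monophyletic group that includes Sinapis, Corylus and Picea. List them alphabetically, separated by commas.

Tracing Sinapis: it sits inside (Sinapis,Betula).
Tracing Corylus: it sits inside (Corylus,Avena).
Tracing Picea: it sits inside (Picea,(Klebsiella,Callithrix)).
The smallest clade enclosing all 3 is (((Picea,(Klebsiella,Callithrix)),(Corylus,Avena)),((Drosophila,Rattus),(Melursus,(Sinapis,Betula)))); the answer is its 10 terminal taxa in alphabetical order.

Avena, Betula, Callithrix, Corylus, Drosophila, Klebsiella, Melursus, Picea, Rattus, Sinapis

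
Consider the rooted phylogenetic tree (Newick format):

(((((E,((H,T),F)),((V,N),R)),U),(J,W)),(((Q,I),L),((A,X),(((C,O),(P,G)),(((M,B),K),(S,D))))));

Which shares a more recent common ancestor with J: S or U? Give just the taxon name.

U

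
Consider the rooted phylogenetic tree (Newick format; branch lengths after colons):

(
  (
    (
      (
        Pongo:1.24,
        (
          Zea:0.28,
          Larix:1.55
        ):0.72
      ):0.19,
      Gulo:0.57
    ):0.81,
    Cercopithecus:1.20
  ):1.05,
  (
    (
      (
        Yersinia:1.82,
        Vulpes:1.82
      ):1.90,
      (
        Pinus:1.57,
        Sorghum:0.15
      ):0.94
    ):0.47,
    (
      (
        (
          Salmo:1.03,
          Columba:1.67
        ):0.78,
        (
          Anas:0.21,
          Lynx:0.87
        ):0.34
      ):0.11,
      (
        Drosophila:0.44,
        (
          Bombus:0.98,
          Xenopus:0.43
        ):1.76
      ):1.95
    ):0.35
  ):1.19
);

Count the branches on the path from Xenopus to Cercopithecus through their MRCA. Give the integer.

7

The MRCA of Xenopus and Cercopithecus is the root of the tree.
From Xenopus up to that node: 5 branches. From Cercopithecus up to the same node: 2 branches. Total: 5 + 2 = 7.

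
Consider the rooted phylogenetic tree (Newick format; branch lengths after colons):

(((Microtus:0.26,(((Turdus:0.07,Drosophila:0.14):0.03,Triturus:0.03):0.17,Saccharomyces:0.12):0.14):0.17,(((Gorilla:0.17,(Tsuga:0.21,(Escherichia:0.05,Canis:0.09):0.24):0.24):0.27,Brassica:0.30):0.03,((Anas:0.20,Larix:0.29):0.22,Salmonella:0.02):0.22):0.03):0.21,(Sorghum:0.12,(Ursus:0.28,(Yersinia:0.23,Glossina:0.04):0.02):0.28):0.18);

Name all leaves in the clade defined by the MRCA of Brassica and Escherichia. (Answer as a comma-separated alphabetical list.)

Tracing Brassica: it sits inside ((Gorilla,(Tsuga,(Escherichia,Canis))),Brassica).
Tracing Escherichia: it sits inside (Escherichia,Canis).
The smallest clade enclosing both is ((Gorilla,(Tsuga,(Escherichia,Canis))),Brassica); the answer is its 5 terminal taxa in alphabetical order.

Brassica, Canis, Escherichia, Gorilla, Tsuga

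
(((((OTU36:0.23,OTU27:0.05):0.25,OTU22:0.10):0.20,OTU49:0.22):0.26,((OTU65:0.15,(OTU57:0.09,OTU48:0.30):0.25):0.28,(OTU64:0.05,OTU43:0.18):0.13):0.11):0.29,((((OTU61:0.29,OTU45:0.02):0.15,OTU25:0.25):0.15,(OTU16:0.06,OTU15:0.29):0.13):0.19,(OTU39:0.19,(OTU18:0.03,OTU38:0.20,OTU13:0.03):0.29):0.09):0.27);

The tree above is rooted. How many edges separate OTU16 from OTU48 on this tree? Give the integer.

The MRCA of OTU16 and OTU48 is the root of the tree.
From OTU16 up to that node: 4 branches. From OTU48 up to the same node: 5 branches. Total: 4 + 5 = 9.

9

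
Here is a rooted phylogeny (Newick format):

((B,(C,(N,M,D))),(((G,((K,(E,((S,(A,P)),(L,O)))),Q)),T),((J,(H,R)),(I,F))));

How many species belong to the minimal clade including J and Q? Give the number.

15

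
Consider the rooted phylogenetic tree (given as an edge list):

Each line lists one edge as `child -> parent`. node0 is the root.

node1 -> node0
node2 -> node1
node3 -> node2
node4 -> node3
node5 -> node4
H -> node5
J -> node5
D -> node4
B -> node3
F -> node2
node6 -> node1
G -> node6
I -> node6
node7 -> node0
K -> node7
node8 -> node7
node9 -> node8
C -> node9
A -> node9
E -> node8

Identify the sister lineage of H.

J

H attaches to the tree at the node subtending (H,J).
The other lineage descending from that same node — the sister group — is the single tip J.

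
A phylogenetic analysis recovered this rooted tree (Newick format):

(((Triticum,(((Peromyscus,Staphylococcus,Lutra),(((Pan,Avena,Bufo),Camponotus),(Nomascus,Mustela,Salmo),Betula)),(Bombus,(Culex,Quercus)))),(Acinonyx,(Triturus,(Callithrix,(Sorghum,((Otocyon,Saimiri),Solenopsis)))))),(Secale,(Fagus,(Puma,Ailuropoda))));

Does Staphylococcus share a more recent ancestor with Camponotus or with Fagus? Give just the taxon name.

Camponotus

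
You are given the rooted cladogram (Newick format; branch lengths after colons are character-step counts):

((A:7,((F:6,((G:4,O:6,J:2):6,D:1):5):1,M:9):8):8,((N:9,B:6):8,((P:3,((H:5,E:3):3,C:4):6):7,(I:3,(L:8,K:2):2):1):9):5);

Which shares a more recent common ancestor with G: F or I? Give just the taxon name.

The MRCA of G and F subtends (F,((G,O,J),D)) (5 taxa).
The MRCA of G and I is the root, subtending the entire tree (16 taxa).
The first is nested inside the second, so G shares a more recent common ancestor with F.

F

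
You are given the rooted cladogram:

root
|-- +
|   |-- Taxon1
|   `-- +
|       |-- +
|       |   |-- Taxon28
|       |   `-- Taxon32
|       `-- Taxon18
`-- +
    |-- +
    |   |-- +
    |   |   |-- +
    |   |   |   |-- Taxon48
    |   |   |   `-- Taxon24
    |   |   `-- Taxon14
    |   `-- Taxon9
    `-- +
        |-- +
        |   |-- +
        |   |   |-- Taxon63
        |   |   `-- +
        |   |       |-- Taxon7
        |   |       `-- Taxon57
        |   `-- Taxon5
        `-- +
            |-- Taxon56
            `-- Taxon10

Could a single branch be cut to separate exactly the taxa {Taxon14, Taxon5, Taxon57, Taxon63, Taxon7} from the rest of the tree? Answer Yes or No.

No

The MRCA of the listed taxa subtends ((((Taxon48,Taxon24),Taxon14),Taxon9),(((Taxon63,(Taxon7,Taxon57)),Taxon5),(Taxon56,Taxon10))).
That clade also contains Taxon10, Taxon24, Taxon48, Taxon56, Taxon9, which are not in the proposed group, so the group is not monophyletic.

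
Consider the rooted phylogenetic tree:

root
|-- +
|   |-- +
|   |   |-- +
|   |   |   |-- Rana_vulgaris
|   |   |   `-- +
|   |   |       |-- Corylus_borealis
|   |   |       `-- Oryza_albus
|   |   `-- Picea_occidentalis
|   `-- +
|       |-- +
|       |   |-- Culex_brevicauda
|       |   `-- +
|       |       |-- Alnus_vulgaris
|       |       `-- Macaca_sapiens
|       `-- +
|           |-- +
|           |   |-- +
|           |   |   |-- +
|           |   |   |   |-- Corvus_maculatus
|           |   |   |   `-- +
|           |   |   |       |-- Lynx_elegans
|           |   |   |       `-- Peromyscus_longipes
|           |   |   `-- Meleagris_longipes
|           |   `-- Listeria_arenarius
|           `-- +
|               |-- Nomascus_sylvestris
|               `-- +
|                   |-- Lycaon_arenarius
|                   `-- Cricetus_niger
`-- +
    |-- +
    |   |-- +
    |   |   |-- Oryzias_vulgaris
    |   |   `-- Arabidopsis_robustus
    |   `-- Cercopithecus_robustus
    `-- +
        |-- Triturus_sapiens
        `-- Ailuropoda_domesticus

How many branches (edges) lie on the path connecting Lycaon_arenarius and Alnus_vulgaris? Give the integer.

7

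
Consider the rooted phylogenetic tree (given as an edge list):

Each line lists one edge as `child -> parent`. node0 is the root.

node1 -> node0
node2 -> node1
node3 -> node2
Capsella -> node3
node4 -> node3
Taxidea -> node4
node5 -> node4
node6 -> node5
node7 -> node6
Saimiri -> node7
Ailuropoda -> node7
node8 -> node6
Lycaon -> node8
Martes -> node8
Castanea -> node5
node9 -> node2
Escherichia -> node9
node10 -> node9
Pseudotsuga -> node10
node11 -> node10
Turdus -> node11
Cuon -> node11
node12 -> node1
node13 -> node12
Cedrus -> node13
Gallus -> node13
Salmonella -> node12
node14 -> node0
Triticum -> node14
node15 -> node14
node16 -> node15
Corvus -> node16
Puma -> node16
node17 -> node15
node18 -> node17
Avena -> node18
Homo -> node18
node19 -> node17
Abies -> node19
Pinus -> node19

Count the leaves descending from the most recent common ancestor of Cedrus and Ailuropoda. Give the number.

14

The MRCA of Cedrus and Ailuropoda is the node subtending (((Capsella,(Taxidea,(((Saimiri,Ailuropoda),(Lycaon,Martes)),Castanea))),(Escherichia,(Pseudotsuga,(Turdus,Cuon)))),((Cedrus,Gallus),Salmonella)).
That clade contains 14 terminal taxa: Ailuropoda, Capsella, Castanea, Cedrus, Cuon, Escherichia, Gallus, Lycaon, Martes, Pseudotsuga, Saimiri, Salmonella, Taxidea, Turdus.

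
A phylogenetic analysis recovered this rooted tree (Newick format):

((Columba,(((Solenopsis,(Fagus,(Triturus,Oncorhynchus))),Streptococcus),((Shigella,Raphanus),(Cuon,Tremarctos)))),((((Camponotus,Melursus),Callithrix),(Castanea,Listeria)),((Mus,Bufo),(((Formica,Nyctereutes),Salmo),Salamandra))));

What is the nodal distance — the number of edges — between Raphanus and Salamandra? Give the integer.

The MRCA of Raphanus and Salamandra is the root of the tree.
From Raphanus up to that node: 5 branches. From Salamandra up to the same node: 4 branches. Total: 5 + 4 = 9.

9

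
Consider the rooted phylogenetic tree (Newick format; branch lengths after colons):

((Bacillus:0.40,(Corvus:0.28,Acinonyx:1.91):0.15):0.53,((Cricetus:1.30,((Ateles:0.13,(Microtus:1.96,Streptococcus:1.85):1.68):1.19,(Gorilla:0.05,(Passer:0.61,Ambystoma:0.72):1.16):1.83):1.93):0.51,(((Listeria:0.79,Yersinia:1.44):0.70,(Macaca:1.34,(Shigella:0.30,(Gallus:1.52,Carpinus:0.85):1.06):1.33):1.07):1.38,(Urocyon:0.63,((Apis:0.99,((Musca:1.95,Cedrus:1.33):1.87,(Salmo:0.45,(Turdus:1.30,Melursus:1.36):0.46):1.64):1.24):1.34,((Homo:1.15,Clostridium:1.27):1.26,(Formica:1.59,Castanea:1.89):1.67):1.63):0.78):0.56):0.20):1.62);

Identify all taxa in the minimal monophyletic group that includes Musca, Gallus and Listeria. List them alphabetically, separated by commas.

Tracing Musca: it sits inside (Musca,Cedrus).
Tracing Gallus: it sits inside (Gallus,Carpinus).
Tracing Listeria: it sits inside (Listeria,Yersinia).
The smallest clade enclosing all 3 is (((Listeria,Yersinia),(Macaca,(Shigella,(Gallus,Carpinus)))),(Urocyon,((Apis,((Musca,Cedrus),(Salmo,(Turdus,Melursus)))),((Homo,Clostridium),(Formica,Castanea))))); the answer is its 17 terminal taxa in alphabetical order.

Apis, Carpinus, Castanea, Cedrus, Clostridium, Formica, Gallus, Homo, Listeria, Macaca, Melursus, Musca, Salmo, Shigella, Turdus, Urocyon, Yersinia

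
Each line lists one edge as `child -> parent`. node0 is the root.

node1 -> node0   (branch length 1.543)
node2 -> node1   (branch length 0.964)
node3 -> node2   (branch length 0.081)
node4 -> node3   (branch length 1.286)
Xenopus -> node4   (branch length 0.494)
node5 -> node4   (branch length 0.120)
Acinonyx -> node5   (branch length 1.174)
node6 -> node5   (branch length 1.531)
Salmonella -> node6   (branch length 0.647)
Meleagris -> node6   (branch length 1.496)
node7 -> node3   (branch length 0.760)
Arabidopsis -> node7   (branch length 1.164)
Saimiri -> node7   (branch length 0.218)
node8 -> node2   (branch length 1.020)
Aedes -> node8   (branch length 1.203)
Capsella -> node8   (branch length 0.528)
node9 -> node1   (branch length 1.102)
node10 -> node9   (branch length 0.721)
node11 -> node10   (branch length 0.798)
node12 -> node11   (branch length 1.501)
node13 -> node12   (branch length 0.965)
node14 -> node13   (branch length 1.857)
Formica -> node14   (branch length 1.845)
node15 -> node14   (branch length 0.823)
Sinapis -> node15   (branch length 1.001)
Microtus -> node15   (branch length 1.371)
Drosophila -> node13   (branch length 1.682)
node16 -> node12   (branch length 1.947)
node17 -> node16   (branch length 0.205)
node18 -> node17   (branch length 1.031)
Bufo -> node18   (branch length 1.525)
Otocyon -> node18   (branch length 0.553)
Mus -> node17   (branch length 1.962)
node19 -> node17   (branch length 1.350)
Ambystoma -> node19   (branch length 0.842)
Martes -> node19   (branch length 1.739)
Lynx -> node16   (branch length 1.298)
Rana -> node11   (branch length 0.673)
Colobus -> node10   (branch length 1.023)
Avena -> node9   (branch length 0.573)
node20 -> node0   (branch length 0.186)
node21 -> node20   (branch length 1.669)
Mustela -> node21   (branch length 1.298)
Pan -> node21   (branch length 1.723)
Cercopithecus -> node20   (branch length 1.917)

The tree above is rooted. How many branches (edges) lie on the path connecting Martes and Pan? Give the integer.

12

The MRCA of Martes and Pan is the root of the tree.
From Martes up to that node: 9 branches. From Pan up to the same node: 3 branches. Total: 9 + 3 = 12.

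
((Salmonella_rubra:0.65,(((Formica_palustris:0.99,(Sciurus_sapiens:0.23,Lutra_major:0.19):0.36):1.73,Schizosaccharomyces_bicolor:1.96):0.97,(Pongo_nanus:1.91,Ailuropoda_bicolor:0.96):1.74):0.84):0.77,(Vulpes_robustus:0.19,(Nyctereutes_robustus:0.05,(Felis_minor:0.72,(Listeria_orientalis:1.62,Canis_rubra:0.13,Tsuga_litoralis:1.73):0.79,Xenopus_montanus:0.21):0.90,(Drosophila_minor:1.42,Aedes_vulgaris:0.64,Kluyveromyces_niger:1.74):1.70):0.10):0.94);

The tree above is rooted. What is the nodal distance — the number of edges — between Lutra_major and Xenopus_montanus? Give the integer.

10

The MRCA of Lutra_major and Xenopus_montanus is the root of the tree.
From Lutra_major up to that node: 6 branches. From Xenopus_montanus up to the same node: 4 branches. Total: 6 + 4 = 10.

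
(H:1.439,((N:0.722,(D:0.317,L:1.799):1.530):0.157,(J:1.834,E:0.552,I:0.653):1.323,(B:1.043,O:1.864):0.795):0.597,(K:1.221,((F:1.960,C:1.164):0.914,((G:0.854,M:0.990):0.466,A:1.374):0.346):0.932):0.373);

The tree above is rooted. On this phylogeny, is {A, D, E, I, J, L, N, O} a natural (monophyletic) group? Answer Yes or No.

The MRCA of the listed taxa is the root, so the smallest clade containing them is the whole tree.
That clade also contains B, C, F, G, H, K, M, which are not in the proposed group, so the group is not monophyletic.

No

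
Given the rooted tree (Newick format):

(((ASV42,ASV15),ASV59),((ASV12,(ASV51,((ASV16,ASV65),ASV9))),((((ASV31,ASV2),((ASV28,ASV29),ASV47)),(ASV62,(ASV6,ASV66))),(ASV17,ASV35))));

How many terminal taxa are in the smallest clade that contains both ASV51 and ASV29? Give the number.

The MRCA of ASV51 and ASV29 is the node subtending ((ASV12,(ASV51,((ASV16,ASV65),ASV9))),((((ASV31,ASV2),((ASV28,ASV29),ASV47)),(ASV62,(ASV6,ASV66))),(ASV17,ASV35))).
That clade contains 15 terminal taxa: ASV12, ASV16, ASV17, ASV2, ASV28, ASV29, ASV31, ASV35, ASV47, ASV51, ASV6, ASV62, ASV65, ASV66, ASV9.

15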